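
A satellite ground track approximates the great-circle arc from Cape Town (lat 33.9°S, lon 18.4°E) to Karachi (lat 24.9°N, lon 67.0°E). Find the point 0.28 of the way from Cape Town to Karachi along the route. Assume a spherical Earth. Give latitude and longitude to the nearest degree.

≈ lat 18°S, lon 34°E

From cos δ = sin φ₁ sin φ₂ + cos φ₁ cos φ₂ cos Δλ, the central angle is δ ≈ 1.305 rad (74.7°).
Interpolate at f = 0.28 with slerp weights a = sin((1−f)δ)/sin δ ≈ 0.837, b = sin(fδ)/sin δ ≈ 0.370.
p = a·p₁ + b·p₂ ≈ (0.790, 0.528, -0.311); φ = arcsin(p_z) ≈ -18.10°, λ = atan2(p_y, p_x) ≈ 33.77°.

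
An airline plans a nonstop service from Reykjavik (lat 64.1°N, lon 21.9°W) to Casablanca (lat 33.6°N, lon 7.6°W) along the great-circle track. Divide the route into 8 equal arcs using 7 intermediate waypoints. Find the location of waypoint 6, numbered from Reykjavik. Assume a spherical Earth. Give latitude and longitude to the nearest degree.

≈ lat 41°N, lon 10°W

From cos δ = sin φ₁ sin φ₂ + cos φ₁ cos φ₂ cos Δλ, the central angle is δ ≈ 0.554 rad (31.7°).
Interpolate at f = 6/8 with slerp weights a = sin((1−f)δ)/sin δ ≈ 0.262, b = sin(fδ)/sin δ ≈ 0.767.
p = a·p₁ + b·p₂ ≈ (0.740, -0.127, 0.661); φ = arcsin(p_z) ≈ 41.35°, λ = atan2(p_y, p_x) ≈ -9.76°.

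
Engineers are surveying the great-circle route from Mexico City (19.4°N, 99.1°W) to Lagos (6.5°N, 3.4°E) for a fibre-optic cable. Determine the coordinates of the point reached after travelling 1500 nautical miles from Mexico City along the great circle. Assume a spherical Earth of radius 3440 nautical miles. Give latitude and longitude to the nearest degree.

≈ 22°N, 73°W

Write both endpoints as unit vectors p₁, p₂ with components (cos φ cos λ, cos φ sin λ, sin φ).
The central angle between the endpoints is δ = arccos(p₁·p₂) ≈ 1.737 rad (99.5°). The total great-circle distance is δ·R ≈ 1.737 × 3440 ≈ 5975 nmi, so the target fraction is f = 1500/5975 ≈ 0.251.
Interpolate at f ≈ 0.251 with slerp weights a = sin((1−f)δ)/sin δ ≈ 0.977, b = sin(fδ)/sin δ ≈ 0.428.
p = a·p₁ + b·p₂ ≈ (0.279, -0.885, 0.373); φ = arcsin(p_z) ≈ 21.90°, λ = atan2(p_y, p_x) ≈ -72.50°.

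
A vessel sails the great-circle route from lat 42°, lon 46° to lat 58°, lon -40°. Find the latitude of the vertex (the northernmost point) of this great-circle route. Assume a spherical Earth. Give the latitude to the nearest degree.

≈ 61°

The great circle lies in the plane with unit normal n̂ = (p₁ × p₂)/|p₁ × p₂|.
Here n̂_z ≈ -0.489; the vertex latitude is φ_max = arccos|n̂_z| ≈ 60.7°.
Check via Clairaut: cos φ_max = |cos φ₁| · sin C = cos(42.0°)·sin(41.1°) ≈ 0.489, again giving ≈ 60.7°.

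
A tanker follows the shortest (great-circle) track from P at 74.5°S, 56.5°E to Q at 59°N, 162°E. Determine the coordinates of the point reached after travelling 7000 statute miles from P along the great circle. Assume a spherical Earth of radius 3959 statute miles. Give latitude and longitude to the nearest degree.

≈ 14°N, 139°E

Convert each endpoint to a unit vector on the sphere (x = cos φ cos λ, y = cos φ sin λ, z = sin φ).
The central angle between the endpoints is δ = arccos(p₁·p₂) ≈ 2.612 rad (149.6°). The total great-circle distance is δ·R ≈ 2.612 × 3959 ≈ 10339 mi, so the target fraction is f = 7000/10339 ≈ 0.677.
Interpolate at f ≈ 0.677 with slerp weights a = sin((1−f)δ)/sin δ ≈ 1.477, b = sin(fδ)/sin δ ≈ 1.940.
p = a·p₁ + b·p₂ ≈ (-0.732, 0.638, 0.239); φ = arcsin(p_z) ≈ 13.82°, λ = atan2(p_y, p_x) ≈ 138.93°.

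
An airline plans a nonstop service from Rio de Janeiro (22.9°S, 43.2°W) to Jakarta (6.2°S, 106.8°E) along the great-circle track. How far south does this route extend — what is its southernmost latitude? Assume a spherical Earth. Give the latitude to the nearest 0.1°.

The great circle lies in the plane with unit normal n̂ = (p₁ × p₂)/|p₁ × p₂|.
Here n̂_z ≈ +0.694; the vertex latitude is φ_max = arccos|n̂_z| ≈ 46.1°.
Check via Clairaut: cos φ_max = |cos φ₁| · sin C = cos(22.9°)·sin(131.2°) ≈ 0.694, again giving ≈ 46.1°.

≈ 46.1°S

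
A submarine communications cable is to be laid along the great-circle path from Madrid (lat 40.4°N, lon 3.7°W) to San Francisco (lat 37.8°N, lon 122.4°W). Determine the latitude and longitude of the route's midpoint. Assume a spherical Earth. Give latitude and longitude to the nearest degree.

Write both endpoints as unit vectors p₁, p₂ with components (cos φ cos λ, cos φ sin λ, sin φ).
The central angle between the endpoints is δ = arccos(p₁·p₂) ≈ 1.462 rad (83.8°).
Interpolate at f = 1/2 with slerp weights a = sin((1−f)δ)/sin δ ≈ 0.672, b = sin(fδ)/sin δ ≈ 0.672.
p = a·p₁ + b·p₂ ≈ (0.226, -0.481, 0.847); φ = arcsin(p_z) ≈ 57.89°, λ = atan2(p_y, p_x) ≈ -64.83°.

≈ lat 58°N, lon 65°W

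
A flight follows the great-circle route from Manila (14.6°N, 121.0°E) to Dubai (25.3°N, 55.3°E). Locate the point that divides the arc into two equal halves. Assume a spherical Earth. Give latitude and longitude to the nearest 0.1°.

Write both endpoints as unit vectors p₁, p₂ with components (cos φ cos λ, cos φ sin λ, sin φ).
The central angle between the endpoints is δ = arccos(p₁·p₂) ≈ 1.084 rad (62.1°).
Interpolate at f = 1/2 with slerp weights a = sin((1−f)δ)/sin δ ≈ 0.584, b = sin(fδ)/sin δ ≈ 0.584.
p = a·p₁ + b·p₂ ≈ (0.009, 0.918, 0.397); φ = arcsin(p_z) ≈ 23.36°, λ = atan2(p_y, p_x) ≈ 89.41°.

≈ (23.4°N, 89.4°E)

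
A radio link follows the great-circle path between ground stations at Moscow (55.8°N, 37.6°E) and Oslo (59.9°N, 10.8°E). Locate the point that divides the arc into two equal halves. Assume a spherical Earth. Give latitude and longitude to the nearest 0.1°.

≈ (58.6°N, 25.0°E)

Write both endpoints as unit vectors p₁, p₂ with components (cos φ cos λ, cos φ sin λ, sin φ).
The central angle between the endpoints is δ = arccos(p₁·p₂) ≈ 0.257 rad (14.7°).
Interpolate at f = 1/2 with slerp weights a = sin((1−f)δ)/sin δ ≈ 0.504, b = sin(fδ)/sin δ ≈ 0.504.
p = a·p₁ + b·p₂ ≈ (0.473, 0.220, 0.853); φ = arcsin(p_z) ≈ 58.56°, λ = atan2(p_y, p_x) ≈ 24.98°.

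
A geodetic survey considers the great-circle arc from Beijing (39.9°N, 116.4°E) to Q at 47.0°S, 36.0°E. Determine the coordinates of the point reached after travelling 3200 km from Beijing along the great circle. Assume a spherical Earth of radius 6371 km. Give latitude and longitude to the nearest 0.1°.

Convert each endpoint to a unit vector on the sphere (x = cos φ cos λ, y = cos φ sin λ, z = sin φ).
The central angle between the endpoints is δ = arccos(p₁·p₂) ≈ 1.963 rad (112.4°). The total great-circle distance is δ·R ≈ 1.963 × 6371 ≈ 12504 km, so the target fraction is f = 3200/12504 ≈ 0.256.
Interpolate at f ≈ 0.256 with slerp weights a = sin((1−f)δ)/sin δ ≈ 1.075, b = sin(fδ)/sin δ ≈ 0.521.
p = a·p₁ + b·p₂ ≈ (-0.079, 0.948, 0.309); φ = arcsin(p_z) ≈ 17.99°, λ = atan2(p_y, p_x) ≈ 94.79°.

≈ 18.0°N, 94.8°E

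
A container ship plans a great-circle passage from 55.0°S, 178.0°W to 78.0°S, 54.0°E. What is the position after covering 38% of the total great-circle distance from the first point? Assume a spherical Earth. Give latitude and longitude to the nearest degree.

Convert each endpoint to a unit vector on the sphere (x = cos φ cos λ, y = cos φ sin λ, z = sin φ).
The central angle between the endpoints is δ = arccos(p₁·p₂) ≈ 0.756 rad (43.3°).
Interpolate at f = 0.38 with slerp weights a = sin((1−f)δ)/sin δ ≈ 0.658, b = sin(fδ)/sin δ ≈ 0.413.
p = a·p₁ + b·p₂ ≈ (-0.327, 0.056, -0.943); φ = arcsin(p_z) ≈ -70.62°, λ = atan2(p_y, p_x) ≈ 170.23°.

≈ 71°S, 170°E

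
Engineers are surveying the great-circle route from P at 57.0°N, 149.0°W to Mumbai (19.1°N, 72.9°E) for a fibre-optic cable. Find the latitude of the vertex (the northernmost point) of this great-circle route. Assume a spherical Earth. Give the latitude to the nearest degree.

≈ 70°N

The great circle lies in the plane with unit normal n̂ = (p₁ × p₂)/|p₁ × p₂|.
Here n̂_z ≈ -0.346; the vertex latitude is φ_max = arccos|n̂_z| ≈ 69.8°.
Check via Clairaut: cos φ_max = |cos φ₁| · sin C = cos(57.0°)·sin(39.4°) ≈ 0.346, again giving ≈ 69.8°.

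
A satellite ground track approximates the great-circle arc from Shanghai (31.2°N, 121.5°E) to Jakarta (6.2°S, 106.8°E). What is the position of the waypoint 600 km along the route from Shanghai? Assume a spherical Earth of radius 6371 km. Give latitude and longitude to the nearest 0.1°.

Write both endpoints as unit vectors p₁, p₂ with components (cos φ cos λ, cos φ sin λ, sin φ).
The central angle between the endpoints is δ = arccos(p₁·p₂) ≈ 0.697 rad (40.0°). The total great-circle distance is δ·R ≈ 0.697 × 6371 ≈ 4442 km, so the target fraction is f = 600/4442 ≈ 0.135.
Interpolate at f ≈ 0.135 with slerp weights a = sin((1−f)δ)/sin δ ≈ 0.883, b = sin(fδ)/sin δ ≈ 0.146.
p = a·p₁ + b·p₂ ≈ (-0.437, 0.784, 0.442); φ = arcsin(p_z) ≈ 26.22°, λ = atan2(p_y, p_x) ≈ 119.14°.

≈ 26.2°N, 119.1°E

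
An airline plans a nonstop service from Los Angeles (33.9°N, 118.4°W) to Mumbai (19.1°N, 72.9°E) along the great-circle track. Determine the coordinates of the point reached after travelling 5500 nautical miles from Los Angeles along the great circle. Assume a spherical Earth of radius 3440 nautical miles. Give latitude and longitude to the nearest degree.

≈ (52°N, 84°E)

Write both endpoints as unit vectors p₁, p₂ with components (cos φ cos λ, cos φ sin λ, sin φ).
The central angle between the endpoints is δ = arccos(p₁·p₂) ≈ 2.198 rad (125.9°). The total great-circle distance is δ·R ≈ 2.198 × 3440 ≈ 7560 nmi, so the target fraction is f = 5500/7560 ≈ 0.728.
Interpolate at f ≈ 0.728 with slerp weights a = sin((1−f)δ)/sin δ ≈ 0.696, b = sin(fδ)/sin δ ≈ 1.234.
p = a·p₁ + b·p₂ ≈ (0.068, 0.607, 0.792); φ = arcsin(p_z) ≈ 52.38°, λ = atan2(p_y, p_x) ≈ 83.59°.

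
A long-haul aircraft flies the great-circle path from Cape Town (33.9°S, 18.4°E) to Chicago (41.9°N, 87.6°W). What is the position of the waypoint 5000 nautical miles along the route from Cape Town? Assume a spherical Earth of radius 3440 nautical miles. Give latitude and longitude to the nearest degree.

≈ 21°N, 47°W

The haversine formula gives a central angle δ ≈ 2.145 rad (122.9°) between the endpoints. The total great-circle distance is δ·R ≈ 2.145 × 3440 ≈ 7377 nmi, so the target fraction is f = 5000/7377 ≈ 0.678.
Interpolate at f ≈ 0.678 with slerp weights a = sin((1−f)δ)/sin δ ≈ 0.759, b = sin(fδ)/sin δ ≈ 1.182.
p = a·p₁ + b·p₂ ≈ (0.634, -0.681, 0.366); φ = arcsin(p_z) ≈ 21.50°, λ = atan2(p_y, p_x) ≈ -47.00°.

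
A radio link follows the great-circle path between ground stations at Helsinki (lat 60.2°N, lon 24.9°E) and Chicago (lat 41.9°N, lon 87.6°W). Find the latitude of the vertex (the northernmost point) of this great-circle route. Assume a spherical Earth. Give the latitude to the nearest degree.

≈ 68°N

The great circle lies in the plane with unit normal n̂ = (p₁ × p₂)/|p₁ × p₂|.
Here n̂_z ≈ -0.380; the vertex latitude is φ_max = arccos|n̂_z| ≈ 67.7°.
Check via Clairaut: cos φ_max = |cos φ₁| · sin C = cos(60.2°)·sin(49.9°) ≈ 0.380, again giving ≈ 67.7°.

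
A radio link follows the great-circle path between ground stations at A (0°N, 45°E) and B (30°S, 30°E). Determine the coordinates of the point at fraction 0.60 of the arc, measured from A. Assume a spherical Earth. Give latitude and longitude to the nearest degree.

Convert each endpoint to a unit vector on the sphere (x = cos φ cos λ, y = cos φ sin λ, z = sin φ).
The central angle between the endpoints is δ = arccos(p₁·p₂) ≈ 0.580 rad (33.2°).
Interpolate at f = 0.60 with slerp weights a = sin((1−f)δ)/sin δ ≈ 0.420, b = sin(fδ)/sin δ ≈ 0.622.
p = a·p₁ + b·p₂ ≈ (0.763, 0.566, -0.311); φ = arcsin(p_z) ≈ -18.13°, λ = atan2(p_y, p_x) ≈ 36.56°.

≈ (18°S, 37°E)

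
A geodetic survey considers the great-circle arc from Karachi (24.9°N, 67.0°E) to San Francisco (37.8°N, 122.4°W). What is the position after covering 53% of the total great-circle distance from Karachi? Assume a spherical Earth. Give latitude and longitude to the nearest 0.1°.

Convert each endpoint to a unit vector on the sphere (x = cos φ cos λ, y = cos φ sin λ, z = sin φ).
The central angle between the endpoints is δ = arccos(p₁·p₂) ≈ 2.036 rad (116.7°).
Interpolate at f = 0.53 with slerp weights a = sin((1−f)δ)/sin δ ≈ 0.915, b = sin(fδ)/sin δ ≈ 0.987.
p = a·p₁ + b·p₂ ≈ (-0.093, 0.106, 0.990); φ = arcsin(p_z) ≈ 81.89°, λ = atan2(p_y, p_x) ≈ 131.50°.

≈ 81.9°N, 131.5°E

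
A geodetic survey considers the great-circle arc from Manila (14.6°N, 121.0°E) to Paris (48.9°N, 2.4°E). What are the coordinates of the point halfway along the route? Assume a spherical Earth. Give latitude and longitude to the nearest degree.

≈ 49°N, 80°E

Write both endpoints as unit vectors p₁, p₂ with components (cos φ cos λ, cos φ sin λ, sin φ).
The central angle between the endpoints is δ = arccos(p₁·p₂) ≈ 1.686 rad (96.6°).
Interpolate at f = 1/2 with slerp weights a = sin((1−f)δ)/sin δ ≈ 0.751, b = sin(fδ)/sin δ ≈ 0.751.
p = a·p₁ + b·p₂ ≈ (0.119, 0.644, 0.756); φ = arcsin(p_z) ≈ 49.09°, λ = atan2(p_y, p_x) ≈ 79.53°.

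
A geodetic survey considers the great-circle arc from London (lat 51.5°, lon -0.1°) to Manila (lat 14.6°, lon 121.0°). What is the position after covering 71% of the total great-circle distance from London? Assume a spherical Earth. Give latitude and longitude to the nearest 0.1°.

The haversine formula gives a central angle δ ≈ 1.685 rad (96.5°) between the endpoints.
Interpolate at f = 0.71 with slerp weights a = sin((1−f)δ)/sin δ ≈ 0.472, b = sin(fδ)/sin δ ≈ 0.937.
p = a·p₁ + b·p₂ ≈ (-0.173, 0.777, 0.606); φ = arcsin(p_z) ≈ 37.29°, λ = atan2(p_y, p_x) ≈ 102.54°.

≈ lat 37.3°, lon 102.5°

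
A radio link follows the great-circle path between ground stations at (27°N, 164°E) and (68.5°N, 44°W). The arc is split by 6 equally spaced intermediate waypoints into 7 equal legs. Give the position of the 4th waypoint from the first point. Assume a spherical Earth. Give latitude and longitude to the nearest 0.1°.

≈ (72.1°N, 171.6°W)

From cos δ = sin φ₁ sin φ₂ + cos φ₁ cos φ₂ cos Δλ, the central angle is δ ≈ 1.436 rad (82.3°).
Interpolate at f = 4/7 with slerp weights a = sin((1−f)δ)/sin δ ≈ 0.583, b = sin(fδ)/sin δ ≈ 0.738.
p = a·p₁ + b·p₂ ≈ (-0.304, -0.045, 0.951); φ = arcsin(p_z) ≈ 72.08°, λ = atan2(p_y, p_x) ≈ -171.62°.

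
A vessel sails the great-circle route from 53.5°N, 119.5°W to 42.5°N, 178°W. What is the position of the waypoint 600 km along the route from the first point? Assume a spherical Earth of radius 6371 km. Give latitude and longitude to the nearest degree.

≈ 54°N, 129°W

The haversine formula gives a central angle δ ≈ 0.688 rad (39.4°) between the endpoints. The total great-circle distance is δ·R ≈ 0.688 × 6371 ≈ 4386 km, so the target fraction is f = 600/4386 ≈ 0.137.
Interpolate at f ≈ 0.137 with slerp weights a = sin((1−f)δ)/sin δ ≈ 0.881, b = sin(fδ)/sin δ ≈ 0.148.
p = a·p₁ + b·p₂ ≈ (-0.367, -0.460, 0.808); φ = arcsin(p_z) ≈ 53.94°, λ = atan2(p_y, p_x) ≈ -128.59°.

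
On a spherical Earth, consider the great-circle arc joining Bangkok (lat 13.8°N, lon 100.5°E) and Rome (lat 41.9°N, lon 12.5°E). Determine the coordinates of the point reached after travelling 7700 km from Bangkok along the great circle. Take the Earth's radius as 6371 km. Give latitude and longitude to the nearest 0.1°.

Write both endpoints as unit vectors p₁, p₂ with components (cos φ cos λ, cos φ sin λ, sin φ).
The central angle between the endpoints is δ = arccos(p₁·p₂) ≈ 1.385 rad (79.4°). The total great-circle distance is δ·R ≈ 1.385 × 6371 ≈ 8825 km, so the target fraction is f = 7700/8825 ≈ 0.873.
Interpolate at f ≈ 0.873 with slerp weights a = sin((1−f)δ)/sin δ ≈ 0.179, b = sin(fδ)/sin δ ≈ 0.951.
p = a·p₁ + b·p₂ ≈ (0.660, 0.324, 0.678); φ = arcsin(p_z) ≈ 42.69°, λ = atan2(p_y, p_x) ≈ 26.15°.

≈ lat 42.7°N, lon 26.2°E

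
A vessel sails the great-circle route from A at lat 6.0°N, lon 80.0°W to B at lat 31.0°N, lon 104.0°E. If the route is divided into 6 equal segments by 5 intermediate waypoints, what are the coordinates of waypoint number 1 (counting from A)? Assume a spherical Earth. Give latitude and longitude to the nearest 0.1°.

≈ lat 29.7°N, lon 82.6°W

Write both endpoints as unit vectors p₁, p₂ with components (cos φ cos λ, cos φ sin λ, sin φ).
The central angle between the endpoints is δ = arccos(p₁·p₂) ≈ 2.492 rad (142.8°).
Interpolate at f = 1/6 with slerp weights a = sin((1−f)δ)/sin δ ≈ 1.447, b = sin(fδ)/sin δ ≈ 0.668.
p = a·p₁ + b·p₂ ≈ (0.111, -0.862, 0.495); φ = arcsin(p_z) ≈ 29.67°, λ = atan2(p_y, p_x) ≈ -82.63°.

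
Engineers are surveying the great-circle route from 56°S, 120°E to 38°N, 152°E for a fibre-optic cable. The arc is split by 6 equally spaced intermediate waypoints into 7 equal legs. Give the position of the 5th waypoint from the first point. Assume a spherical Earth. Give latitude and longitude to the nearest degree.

≈ 11°N, 144°E

Convert each endpoint to a unit vector on the sphere (x = cos φ cos λ, y = cos φ sin λ, z = sin φ).
The central angle between the endpoints is δ = arccos(p₁·p₂) ≈ 1.708 rad (97.9°).
Interpolate at f = 5/7 with slerp weights a = sin((1−f)δ)/sin δ ≈ 0.473, b = sin(fδ)/sin δ ≈ 0.948.
p = a·p₁ + b·p₂ ≈ (-0.792, 0.580, 0.191); φ = arcsin(p_z) ≈ 11.03°, λ = atan2(p_y, p_x) ≈ 143.79°.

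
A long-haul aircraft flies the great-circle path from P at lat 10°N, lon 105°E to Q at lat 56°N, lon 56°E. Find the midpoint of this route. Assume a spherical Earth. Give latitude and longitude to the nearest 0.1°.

≈ lat 35.3°N, lon 87.7°E

The haversine formula gives a central angle δ ≈ 1.041 rad (59.7°) between the endpoints.
Interpolate at f = 1/2 with slerp weights a = sin((1−f)δ)/sin δ ≈ 0.576, b = sin(fδ)/sin δ ≈ 0.576.
p = a·p₁ + b·p₂ ≈ (0.033, 0.815, 0.578); φ = arcsin(p_z) ≈ 35.30°, λ = atan2(p_y, p_x) ≈ 87.66°.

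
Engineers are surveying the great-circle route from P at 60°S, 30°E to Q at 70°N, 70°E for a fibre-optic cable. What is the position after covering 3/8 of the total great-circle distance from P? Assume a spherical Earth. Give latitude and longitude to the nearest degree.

≈ 11°S, 44°E

Convert each endpoint to a unit vector on the sphere (x = cos φ cos λ, y = cos φ sin λ, z = sin φ).
The central angle between the endpoints is δ = arccos(p₁·p₂) ≈ 2.322 rad (133.1°).
Interpolate at f = 3/8 with slerp weights a = sin((1−f)δ)/sin δ ≈ 1.359, b = sin(fδ)/sin δ ≈ 1.047.
p = a·p₁ + b·p₂ ≈ (0.711, 0.676, -0.193); φ = arcsin(p_z) ≈ -11.13°, λ = atan2(p_y, p_x) ≈ 43.57°.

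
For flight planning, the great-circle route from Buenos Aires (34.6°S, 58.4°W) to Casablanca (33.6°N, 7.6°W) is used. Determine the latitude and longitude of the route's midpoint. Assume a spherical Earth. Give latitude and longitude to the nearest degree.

≈ (1°S, 33°W)

From cos δ = sin φ₁ sin φ₂ + cos φ₁ cos φ₂ cos Δλ, the central angle is δ ≈ 1.451 rad (83.2°).
Interpolate at f = 1/2 with slerp weights a = sin((1−f)δ)/sin δ ≈ 0.668, b = sin(fδ)/sin δ ≈ 0.668.
p = a·p₁ + b·p₂ ≈ (0.840, -0.542, -0.010); φ = arcsin(p_z) ≈ -0.55°, λ = atan2(p_y, p_x) ≈ -32.84°.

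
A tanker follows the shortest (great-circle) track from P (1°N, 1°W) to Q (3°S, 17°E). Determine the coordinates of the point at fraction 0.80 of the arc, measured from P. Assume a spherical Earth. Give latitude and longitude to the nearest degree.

Convert each endpoint to a unit vector on the sphere (x = cos φ cos λ, y = cos φ sin λ, z = sin φ).
The central angle between the endpoints is δ = arccos(p₁·p₂) ≈ 0.322 rad (18.4°).
Interpolate at f = 0.80 with slerp weights a = sin((1−f)δ)/sin δ ≈ 0.203, b = sin(fδ)/sin δ ≈ 0.805.
p = a·p₁ + b·p₂ ≈ (0.972, 0.231, -0.039); φ = arcsin(p_z) ≈ -2.21°, λ = atan2(p_y, p_x) ≈ 13.40°.

≈ (2°S, 13°E)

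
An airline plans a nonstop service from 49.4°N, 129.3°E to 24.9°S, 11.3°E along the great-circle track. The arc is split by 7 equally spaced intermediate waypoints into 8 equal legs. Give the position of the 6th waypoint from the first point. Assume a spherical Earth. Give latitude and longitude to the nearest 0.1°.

Write both endpoints as unit vectors p₁, p₂ with components (cos φ cos λ, cos φ sin λ, sin φ).
The central angle between the endpoints is δ = arccos(p₁·p₂) ≈ 2.210 rad (126.6°).
Interpolate at f = 6/8 with slerp weights a = sin((1−f)δ)/sin δ ≈ 0.654, b = sin(fδ)/sin δ ≈ 1.242.
p = a·p₁ + b·p₂ ≈ (0.835, 0.550, -0.026); φ = arcsin(p_z) ≈ -1.49°, λ = atan2(p_y, p_x) ≈ 33.39°.

≈ 1.5°S, 33.4°E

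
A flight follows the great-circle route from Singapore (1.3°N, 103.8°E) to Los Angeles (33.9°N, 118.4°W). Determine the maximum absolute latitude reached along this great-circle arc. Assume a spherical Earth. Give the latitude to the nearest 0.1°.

≈ 45.7°N

The great circle lies in the plane with unit normal n̂ = (p₁ × p₂)/|p₁ × p₂|.
Here n̂_z ≈ +0.698; the vertex latitude is φ_max = arccos|n̂_z| ≈ 45.7°.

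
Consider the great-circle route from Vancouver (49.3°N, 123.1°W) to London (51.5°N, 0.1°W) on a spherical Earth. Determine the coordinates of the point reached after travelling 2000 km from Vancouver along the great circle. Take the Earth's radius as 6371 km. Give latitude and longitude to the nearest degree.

≈ 63°N, 101°W

Convert each endpoint to a unit vector on the sphere (x = cos φ cos λ, y = cos φ sin λ, z = sin φ).
The central angle between the endpoints is δ = arccos(p₁·p₂) ≈ 1.189 rad (68.1°). The total great-circle distance is δ·R ≈ 1.189 × 6371 ≈ 7578 km, so the target fraction is f = 2000/7578 ≈ 0.264.
Interpolate at f ≈ 0.264 with slerp weights a = sin((1−f)δ)/sin δ ≈ 0.827, b = sin(fδ)/sin δ ≈ 0.333.
p = a·p₁ + b·p₂ ≈ (-0.087, -0.452, 0.888); φ = arcsin(p_z) ≈ 62.57°, λ = atan2(p_y, p_x) ≈ -100.95°.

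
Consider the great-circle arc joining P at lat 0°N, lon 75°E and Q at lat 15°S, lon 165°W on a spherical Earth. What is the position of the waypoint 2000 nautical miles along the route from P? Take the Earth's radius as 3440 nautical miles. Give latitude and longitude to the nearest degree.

≈ lat 9°S, lon 107°E

From cos δ = sin φ₁ sin φ₂ + cos φ₁ cos φ₂ cos Δλ, the central angle is δ ≈ 2.075 rad (118.9°). The total great-circle distance is δ·R ≈ 2.075 × 3440 ≈ 7137 nmi, so the target fraction is f = 2000/7137 ≈ 0.280.
Interpolate at f ≈ 0.280 with slerp weights a = sin((1−f)δ)/sin δ ≈ 1.139, b = sin(fδ)/sin δ ≈ 0.627.
p = a·p₁ + b·p₂ ≈ (-0.290, 0.943, -0.162); φ = arcsin(p_z) ≈ -9.34°, λ = atan2(p_y, p_x) ≈ 107.12°.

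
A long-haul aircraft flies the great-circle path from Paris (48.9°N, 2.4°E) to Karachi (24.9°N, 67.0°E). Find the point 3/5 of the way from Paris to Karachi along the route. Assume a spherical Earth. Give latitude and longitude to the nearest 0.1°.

≈ 38.7°N, 46.6°E

Convert each endpoint to a unit vector on the sphere (x = cos φ cos λ, y = cos φ sin λ, z = sin φ).
The central angle between the endpoints is δ = arccos(p₁·p₂) ≈ 0.961 rad (55.0°).
Interpolate at f = 3/5 with slerp weights a = sin((1−f)δ)/sin δ ≈ 0.457, b = sin(fδ)/sin δ ≈ 0.665.
p = a·p₁ + b·p₂ ≈ (0.536, 0.568, 0.625); φ = arcsin(p_z) ≈ 38.66°, λ = atan2(p_y, p_x) ≈ 46.65°.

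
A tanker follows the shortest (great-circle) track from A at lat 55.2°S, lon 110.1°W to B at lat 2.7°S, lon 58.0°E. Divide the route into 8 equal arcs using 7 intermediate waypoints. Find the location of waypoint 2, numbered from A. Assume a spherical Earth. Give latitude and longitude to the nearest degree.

From cos δ = sin φ₁ sin φ₂ + cos φ₁ cos φ₂ cos Δλ, the central angle is δ ≈ 2.117 rad (121.3°).
Interpolate at f = 2/8 with slerp weights a = sin((1−f)δ)/sin δ ≈ 1.170, b = sin(fδ)/sin δ ≈ 0.591.
p = a·p₁ + b·p₂ ≈ (0.083, -0.127, -0.988); φ = arcsin(p_z) ≈ -81.28°, λ = atan2(p_y, p_x) ≈ -56.70°.

≈ lat 81°S, lon 57°W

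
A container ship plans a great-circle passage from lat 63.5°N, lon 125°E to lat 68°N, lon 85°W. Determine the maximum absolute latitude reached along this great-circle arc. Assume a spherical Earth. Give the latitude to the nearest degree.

The great circle lies in the plane with unit normal n̂ = (p₁ × p₂)/|p₁ × p₂|.
Here n̂_z ≈ +0.115; the vertex latitude is φ_max = arccos|n̂_z| ≈ 83.4°.
Check via Clairaut: cos φ_max = |cos φ₁| · sin C = cos(63.5°)·sin(14.9°) ≈ 0.115, again giving ≈ 83.4°.

≈ 83°N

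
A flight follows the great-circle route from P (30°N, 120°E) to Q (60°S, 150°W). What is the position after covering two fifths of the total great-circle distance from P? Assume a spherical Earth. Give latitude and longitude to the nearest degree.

Convert each endpoint to a unit vector on the sphere (x = cos φ cos λ, y = cos φ sin λ, z = sin φ).
The central angle between the endpoints is δ = arccos(p₁·p₂) ≈ 2.019 rad (115.7°).
Interpolate at f = 2/5 with slerp weights a = sin((1−f)δ)/sin δ ≈ 1.038, b = sin(fδ)/sin δ ≈ 0.802.
p = a·p₁ + b·p₂ ≈ (-0.797, 0.578, -0.175); φ = arcsin(p_z) ≈ -10.08°, λ = atan2(p_y, p_x) ≈ 144.02°.

≈ (10°S, 144°E)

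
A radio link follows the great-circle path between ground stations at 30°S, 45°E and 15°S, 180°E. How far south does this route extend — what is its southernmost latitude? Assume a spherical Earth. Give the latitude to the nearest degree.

The great circle lies in the plane with unit normal n̂ = (p₁ × p₂)/|p₁ × p₂|.
Here n̂_z ≈ +0.667; the vertex latitude is φ_max = arccos|n̂_z| ≈ 48.2°.
Check via Clairaut: cos φ_max = |cos φ₁| · sin C = cos(30.0°)·sin(129.6°) ≈ 0.667, again giving ≈ 48.2°.

≈ 48°S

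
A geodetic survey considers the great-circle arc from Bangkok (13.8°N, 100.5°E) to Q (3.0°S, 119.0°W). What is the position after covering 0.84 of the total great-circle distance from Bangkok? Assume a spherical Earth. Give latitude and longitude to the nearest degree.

Write both endpoints as unit vectors p₁, p₂ with components (cos φ cos λ, cos φ sin λ, sin φ).
The central angle between the endpoints is δ = arccos(p₁·p₂) ≈ 2.435 rad (139.5°).
Interpolate at f = 0.84 with slerp weights a = sin((1−f)δ)/sin δ ≈ 0.585, b = sin(fδ)/sin δ ≈ 1.370.
p = a·p₁ + b·p₂ ≈ (-0.767, -0.638, 0.068); φ = arcsin(p_z) ≈ 3.89°, λ = atan2(p_y, p_x) ≈ -140.25°.

≈ (4°N, 140°W)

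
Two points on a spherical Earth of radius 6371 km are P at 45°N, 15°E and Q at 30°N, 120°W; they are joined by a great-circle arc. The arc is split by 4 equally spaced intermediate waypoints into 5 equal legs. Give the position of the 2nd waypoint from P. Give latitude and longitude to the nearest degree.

≈ 64°N, 45°W

Convert each endpoint to a unit vector on the sphere (x = cos φ cos λ, y = cos φ sin λ, z = sin φ).
The central angle between the endpoints is δ = arccos(p₁·p₂) ≈ 1.650 rad (94.6°).
Interpolate at f = 2/5 with slerp weights a = sin((1−f)δ)/sin δ ≈ 0.839, b = sin(fδ)/sin δ ≈ 0.615.
p = a·p₁ + b·p₂ ≈ (0.307, -0.308, 0.901); φ = arcsin(p_z) ≈ 64.25°, λ = atan2(p_y, p_x) ≈ -45.12°.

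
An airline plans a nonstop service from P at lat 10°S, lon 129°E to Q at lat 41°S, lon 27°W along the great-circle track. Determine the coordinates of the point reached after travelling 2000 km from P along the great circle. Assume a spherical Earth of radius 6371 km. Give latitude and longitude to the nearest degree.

≈ lat 27°S, lon 122°E

The haversine formula gives a central angle δ ≈ 2.171 rad (124.4°) between the endpoints. The total great-circle distance is δ·R ≈ 2.171 × 6371 ≈ 13833 km, so the target fraction is f = 2000/13833 ≈ 0.145.
Interpolate at f ≈ 0.145 with slerp weights a = sin((1−f)δ)/sin δ ≈ 1.163, b = sin(fδ)/sin δ ≈ 0.374.
p = a·p₁ + b·p₂ ≈ (-0.469, 0.762, -0.447); φ = arcsin(p_z) ≈ -26.58°, λ = atan2(p_y, p_x) ≈ 121.62°.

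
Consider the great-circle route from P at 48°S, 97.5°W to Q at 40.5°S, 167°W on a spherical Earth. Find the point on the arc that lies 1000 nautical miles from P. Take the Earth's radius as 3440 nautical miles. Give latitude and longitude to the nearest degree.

≈ 51°S, 123°W

From cos δ = sin φ₁ sin φ₂ + cos φ₁ cos φ₂ cos Δλ, the central angle is δ ≈ 0.849 rad (48.6°). The total great-circle distance is δ·R ≈ 0.849 × 3440 ≈ 2920 nmi, so the target fraction is f = 1000/2920 ≈ 0.342.
Interpolate at f ≈ 0.342 with slerp weights a = sin((1−f)δ)/sin δ ≈ 0.706, b = sin(fδ)/sin δ ≈ 0.382.
p = a·p₁ + b·p₂ ≈ (-0.345, -0.533, -0.772); φ = arcsin(p_z) ≈ -50.57°, λ = atan2(p_y, p_x) ≈ -122.86°.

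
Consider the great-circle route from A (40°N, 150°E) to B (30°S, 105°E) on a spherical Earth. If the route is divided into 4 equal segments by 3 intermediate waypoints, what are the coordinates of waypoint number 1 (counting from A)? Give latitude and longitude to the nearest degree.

≈ (23°N, 136°E)

Convert each endpoint to a unit vector on the sphere (x = cos φ cos λ, y = cos φ sin λ, z = sin φ).
The central angle between the endpoints is δ = arccos(p₁·p₂) ≈ 1.423 rad (81.5°).
Interpolate at f = 1/4 with slerp weights a = sin((1−f)δ)/sin δ ≈ 0.885, b = sin(fδ)/sin δ ≈ 0.352.
p = a·p₁ + b·p₂ ≈ (-0.666, 0.634, 0.393); φ = arcsin(p_z) ≈ 23.15°, λ = atan2(p_y, p_x) ≈ 136.44°.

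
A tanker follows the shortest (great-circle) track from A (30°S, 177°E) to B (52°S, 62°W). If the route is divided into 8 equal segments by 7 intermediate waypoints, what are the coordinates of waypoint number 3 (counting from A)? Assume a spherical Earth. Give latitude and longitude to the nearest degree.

≈ (54°S, 155°W)

Convert each endpoint to a unit vector on the sphere (x = cos φ cos λ, y = cos φ sin λ, z = sin φ).
The central angle between the endpoints is δ = arccos(p₁·p₂) ≈ 1.451 rad (83.1°).
Interpolate at f = 3/8 with slerp weights a = sin((1−f)δ)/sin δ ≈ 0.793, b = sin(fδ)/sin δ ≈ 0.521.
p = a·p₁ + b·p₂ ≈ (-0.535, -0.247, -0.808); φ = arcsin(p_z) ≈ -53.86°, λ = atan2(p_y, p_x) ≈ -155.19°.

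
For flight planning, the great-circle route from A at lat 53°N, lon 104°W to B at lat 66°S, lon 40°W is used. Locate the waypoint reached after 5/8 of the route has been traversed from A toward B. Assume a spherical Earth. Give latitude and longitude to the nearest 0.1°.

The haversine formula gives a central angle δ ≈ 2.242 rad (128.5°) between the endpoints.
Interpolate at f = 5/8 with slerp weights a = sin((1−f)δ)/sin δ ≈ 0.952, b = sin(fδ)/sin δ ≈ 1.259.
p = a·p₁ + b·p₂ ≈ (0.254, -0.885, -0.390); φ = arcsin(p_z) ≈ -22.96°, λ = atan2(p_y, p_x) ≈ -74.00°.

≈ lat 23.0°S, lon 74.0°W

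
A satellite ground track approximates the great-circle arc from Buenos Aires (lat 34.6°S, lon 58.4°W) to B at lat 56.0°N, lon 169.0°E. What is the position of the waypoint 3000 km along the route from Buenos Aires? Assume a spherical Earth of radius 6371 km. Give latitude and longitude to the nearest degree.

≈ lat 13°S, lon 76°W

Write both endpoints as unit vectors p₁, p₂ with components (cos φ cos λ, cos φ sin λ, sin φ).
The central angle between the endpoints is δ = arccos(p₁·p₂) ≈ 2.469 rad (141.5°). The total great-circle distance is δ·R ≈ 2.469 × 6371 ≈ 15731 km, so the target fraction is f = 3000/15731 ≈ 0.191.
Interpolate at f ≈ 0.191 with slerp weights a = sin((1−f)δ)/sin δ ≈ 1.461, b = sin(fδ)/sin δ ≈ 0.728.
p = a·p₁ + b·p₂ ≈ (0.230, -0.947, -0.226); φ = arcsin(p_z) ≈ -13.05°, λ = atan2(p_y, p_x) ≈ -76.32°.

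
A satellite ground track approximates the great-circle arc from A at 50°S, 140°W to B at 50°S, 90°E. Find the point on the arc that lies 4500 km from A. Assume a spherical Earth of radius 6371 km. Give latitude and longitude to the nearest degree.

Convert each endpoint to a unit vector on the sphere (x = cos φ cos λ, y = cos φ sin λ, z = sin φ).
The central angle between the endpoints is δ = arccos(p₁·p₂) ≈ 1.244 rad (71.3°). The total great-circle distance is δ·R ≈ 1.244 × 6371 ≈ 7924 km, so the target fraction is f = 4500/7924 ≈ 0.568.
Interpolate at f ≈ 0.568 with slerp weights a = sin((1−f)δ)/sin δ ≈ 0.541, b = sin(fδ)/sin δ ≈ 0.685.
p = a·p₁ + b·p₂ ≈ (-0.266, 0.217, -0.939); φ = arcsin(p_z) ≈ -69.91°, λ = atan2(p_y, p_x) ≈ 140.79°.

≈ 70°S, 141°E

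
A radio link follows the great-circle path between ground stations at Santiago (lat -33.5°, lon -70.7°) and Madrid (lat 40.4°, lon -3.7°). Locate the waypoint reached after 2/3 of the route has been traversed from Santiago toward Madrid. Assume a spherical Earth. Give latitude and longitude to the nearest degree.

≈ lat 17°, lon -29°

Write both endpoints as unit vectors p₁, p₂ with components (cos φ cos λ, cos φ sin λ, sin φ).
The central angle between the endpoints is δ = arccos(p₁·p₂) ≈ 1.681 rad (96.3°).
Interpolate at f = 2/3 with slerp weights a = sin((1−f)δ)/sin δ ≈ 0.535, b = sin(fδ)/sin δ ≈ 0.906.
p = a·p₁ + b·p₂ ≈ (0.836, -0.465, 0.292); φ = arcsin(p_z) ≈ 16.98°, λ = atan2(p_y, p_x) ≈ -29.11°.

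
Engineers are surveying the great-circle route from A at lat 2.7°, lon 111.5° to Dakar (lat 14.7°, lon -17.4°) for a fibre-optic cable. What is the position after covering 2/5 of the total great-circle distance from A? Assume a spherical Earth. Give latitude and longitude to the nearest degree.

≈ lat 18°, lon 62°

Write both endpoints as unit vectors p₁, p₂ with components (cos φ cos λ, cos φ sin λ, sin φ).
The central angle between the endpoints is δ = arccos(p₁·p₂) ≈ 2.208 rad (126.5°).
Interpolate at f = 2/5 with slerp weights a = sin((1−f)δ)/sin δ ≈ 1.206, b = sin(fδ)/sin δ ≈ 0.961.
p = a·p₁ + b·p₂ ≈ (0.446, 0.843, 0.301); φ = arcsin(p_z) ≈ 17.50°, λ = atan2(p_y, p_x) ≈ 62.15°.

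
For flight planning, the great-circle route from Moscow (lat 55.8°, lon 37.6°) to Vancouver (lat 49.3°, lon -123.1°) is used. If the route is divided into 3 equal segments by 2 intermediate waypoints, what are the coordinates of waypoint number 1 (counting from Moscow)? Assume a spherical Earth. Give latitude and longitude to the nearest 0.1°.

Convert each endpoint to a unit vector on the sphere (x = cos φ cos λ, y = cos φ sin λ, z = sin φ).
The central angle between the endpoints is δ = arccos(p₁·p₂) ≈ 1.286 rad (73.7°).
Interpolate at f = 1/3 with slerp weights a = sin((1−f)δ)/sin δ ≈ 0.788, b = sin(fδ)/sin δ ≈ 0.433.
p = a·p₁ + b·p₂ ≈ (0.197, 0.034, 0.980); φ = arcsin(p_z) ≈ 78.49°, λ = atan2(p_y, p_x) ≈ 9.70°.

≈ lat 78.5°, lon 9.7°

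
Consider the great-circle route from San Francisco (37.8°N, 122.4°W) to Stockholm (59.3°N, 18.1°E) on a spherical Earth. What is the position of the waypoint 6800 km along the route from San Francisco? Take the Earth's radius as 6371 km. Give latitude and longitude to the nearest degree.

≈ 72°N, 9°W

Convert each endpoint to a unit vector on the sphere (x = cos φ cos λ, y = cos φ sin λ, z = sin φ).
The central angle between the endpoints is δ = arccos(p₁·p₂) ≈ 1.353 rad (77.5°). The total great-circle distance is δ·R ≈ 1.353 × 6371 ≈ 8622 km, so the target fraction is f = 6800/8622 ≈ 0.789.
Interpolate at f ≈ 0.789 with slerp weights a = sin((1−f)δ)/sin δ ≈ 0.289, b = sin(fδ)/sin δ ≈ 0.897.
p = a·p₁ + b·p₂ ≈ (0.313, -0.050, 0.948); φ = arcsin(p_z) ≈ 71.52°, λ = atan2(p_y, p_x) ≈ -9.16°.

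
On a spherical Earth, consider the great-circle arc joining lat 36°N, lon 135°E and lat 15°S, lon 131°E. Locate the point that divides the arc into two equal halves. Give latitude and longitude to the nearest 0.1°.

≈ lat 10.5°N, lon 132.8°E

Write both endpoints as unit vectors p₁, p₂ with components (cos φ cos λ, cos φ sin λ, sin φ).
The central angle between the endpoints is δ = arccos(p₁·p₂) ≈ 0.893 rad (51.1°).
Interpolate at f = 1/2 with slerp weights a = sin((1−f)δ)/sin δ ≈ 0.554, b = sin(fδ)/sin δ ≈ 0.554.
p = a·p₁ + b·p₂ ≈ (-0.668, 0.721, 0.182); φ = arcsin(p_z) ≈ 10.51°, λ = atan2(p_y, p_x) ≈ 132.82°.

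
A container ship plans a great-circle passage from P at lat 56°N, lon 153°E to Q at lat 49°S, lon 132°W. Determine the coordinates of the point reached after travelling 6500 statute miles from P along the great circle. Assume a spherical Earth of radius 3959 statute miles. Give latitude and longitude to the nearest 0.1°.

Convert each endpoint to a unit vector on the sphere (x = cos φ cos λ, y = cos φ sin λ, z = sin φ).
The central angle between the endpoints is δ = arccos(p₁·p₂) ≈ 2.130 rad (122.1°). The total great-circle distance is δ·R ≈ 2.130 × 3959 ≈ 8434 mi, so the target fraction is f = 6500/8434 ≈ 0.771.
Interpolate at f ≈ 0.771 with slerp weights a = sin((1−f)δ)/sin δ ≈ 0.554, b = sin(fδ)/sin δ ≈ 1.177.
p = a·p₁ + b·p₂ ≈ (-0.793, -0.433, -0.429); φ = arcsin(p_z) ≈ -25.42°, λ = atan2(p_y, p_x) ≈ -151.34°.

≈ lat 25.4°S, lon 151.3°W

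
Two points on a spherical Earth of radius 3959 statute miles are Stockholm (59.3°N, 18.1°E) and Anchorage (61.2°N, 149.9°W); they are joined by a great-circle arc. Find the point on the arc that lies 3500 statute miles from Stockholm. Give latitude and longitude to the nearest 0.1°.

≈ 69.6°N, 146.9°W

Convert each endpoint to a unit vector on the sphere (x = cos φ cos λ, y = cos φ sin λ, z = sin φ).
The central angle between the endpoints is δ = arccos(p₁·p₂) ≈ 1.032 rad (59.1°). The total great-circle distance is δ·R ≈ 1.032 × 3959 ≈ 4087 mi, so the target fraction is f = 3500/4087 ≈ 0.856.
Interpolate at f ≈ 0.856 with slerp weights a = sin((1−f)δ)/sin δ ≈ 0.172, b = sin(fδ)/sin δ ≈ 0.901.
p = a·p₁ + b·p₂ ≈ (-0.292, -0.190, 0.937); φ = arcsin(p_z) ≈ 69.60°, λ = atan2(p_y, p_x) ≈ -146.90°.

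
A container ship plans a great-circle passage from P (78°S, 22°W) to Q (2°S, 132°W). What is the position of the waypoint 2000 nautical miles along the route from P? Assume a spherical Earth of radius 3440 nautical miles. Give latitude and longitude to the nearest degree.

Convert each endpoint to a unit vector on the sphere (x = cos φ cos λ, y = cos φ sin λ, z = sin φ).
The central angle between the endpoints is δ = arccos(p₁·p₂) ≈ 1.608 rad (92.1°). The total great-circle distance is δ·R ≈ 1.608 × 3440 ≈ 5531 nmi, so the target fraction is f = 2000/5531 ≈ 0.362.
Interpolate at f ≈ 0.362 with slerp weights a = sin((1−f)δ)/sin δ ≈ 0.856, b = sin(fδ)/sin δ ≈ 0.550.
p = a·p₁ + b·p₂ ≈ (-0.202, -0.475, -0.856); φ = arcsin(p_z) ≈ -58.92°, λ = atan2(p_y, p_x) ≈ -113.10°.

≈ (59°S, 113°W)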